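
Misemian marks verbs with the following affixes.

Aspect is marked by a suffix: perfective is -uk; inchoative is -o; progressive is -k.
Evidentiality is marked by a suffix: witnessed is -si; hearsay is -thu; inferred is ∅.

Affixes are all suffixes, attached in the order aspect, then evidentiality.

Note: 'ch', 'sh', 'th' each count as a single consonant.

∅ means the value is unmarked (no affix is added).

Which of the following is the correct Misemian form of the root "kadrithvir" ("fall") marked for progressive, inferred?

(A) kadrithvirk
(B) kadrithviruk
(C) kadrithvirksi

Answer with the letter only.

Attach aspect progressive -k → kadrithvirk.
evidentiality = inferred: zero marking, form stays kadrithvirk.
So the correct form is kadrithvirk, option (A).
(C) kadrithvirksi is wrong: it uses witnessed instead of inferred for evidentiality.
(B) kadrithviruk is wrong: it uses perfective instead of progressive for aspect.

A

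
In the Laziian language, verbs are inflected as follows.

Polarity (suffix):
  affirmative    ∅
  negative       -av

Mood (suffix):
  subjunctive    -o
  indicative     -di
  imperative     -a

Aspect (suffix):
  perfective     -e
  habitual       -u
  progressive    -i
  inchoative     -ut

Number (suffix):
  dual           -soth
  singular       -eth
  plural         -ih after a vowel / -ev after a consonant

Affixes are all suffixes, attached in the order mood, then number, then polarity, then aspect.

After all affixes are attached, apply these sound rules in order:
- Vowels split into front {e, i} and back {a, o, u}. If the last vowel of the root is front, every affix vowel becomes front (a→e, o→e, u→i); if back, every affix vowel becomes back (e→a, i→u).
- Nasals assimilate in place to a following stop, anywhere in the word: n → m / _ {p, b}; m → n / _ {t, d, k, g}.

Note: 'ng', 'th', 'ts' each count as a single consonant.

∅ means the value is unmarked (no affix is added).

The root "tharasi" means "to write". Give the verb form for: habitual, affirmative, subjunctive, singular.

Attach mood subjunctive -o → tharasio.
Attach number singular -eth → tharasioeth.
polarity = affirmative: zero marking, form stays tharasioeth.
Attach aspect habitual -u → tharasioethu.
Apply vowel harmony: tharasioethu → tharasieethi.
Nasal assimilation: no change.

tharasieethi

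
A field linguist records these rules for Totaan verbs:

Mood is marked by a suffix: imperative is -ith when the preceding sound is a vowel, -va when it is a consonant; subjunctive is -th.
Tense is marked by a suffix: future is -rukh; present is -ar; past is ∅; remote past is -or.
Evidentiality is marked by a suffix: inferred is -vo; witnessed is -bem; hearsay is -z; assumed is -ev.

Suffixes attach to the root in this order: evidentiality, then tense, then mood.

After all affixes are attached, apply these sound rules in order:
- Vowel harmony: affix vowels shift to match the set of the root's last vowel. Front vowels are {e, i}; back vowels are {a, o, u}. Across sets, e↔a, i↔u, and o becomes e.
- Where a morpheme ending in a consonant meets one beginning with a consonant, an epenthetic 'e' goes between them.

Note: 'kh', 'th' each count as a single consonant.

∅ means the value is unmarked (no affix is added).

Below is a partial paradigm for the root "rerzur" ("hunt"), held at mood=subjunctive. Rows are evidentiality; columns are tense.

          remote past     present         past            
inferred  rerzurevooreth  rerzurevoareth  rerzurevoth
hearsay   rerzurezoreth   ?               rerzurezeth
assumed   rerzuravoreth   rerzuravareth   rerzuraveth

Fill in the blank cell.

Attach evidentiality hearsay -z → rerzurz.
Attach tense present -ar → rerzurzar.
Attach mood subjunctive -th → rerzurzarth.
Vowel harmony: no change.
Apply epenthesis: rerzurzarth → rerzurezareth.

rerzurezareth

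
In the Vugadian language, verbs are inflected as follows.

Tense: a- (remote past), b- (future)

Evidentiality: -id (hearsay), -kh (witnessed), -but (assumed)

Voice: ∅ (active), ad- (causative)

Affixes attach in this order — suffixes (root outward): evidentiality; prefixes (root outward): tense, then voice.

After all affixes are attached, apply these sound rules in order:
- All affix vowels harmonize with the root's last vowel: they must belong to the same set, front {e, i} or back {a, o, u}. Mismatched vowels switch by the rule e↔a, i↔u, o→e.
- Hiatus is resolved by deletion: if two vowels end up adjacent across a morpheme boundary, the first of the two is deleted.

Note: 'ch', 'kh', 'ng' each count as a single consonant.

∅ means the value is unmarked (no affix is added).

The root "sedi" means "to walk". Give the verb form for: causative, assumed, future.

Attach evidentiality assumed -but → sedibut.
Attach tense future b- → bsedibut.
Attach voice causative ad- → adbsedibut.
Apply vowel harmony: adbsedibut → edbsedibit.
Vowel deletion: no change.

edbsedibit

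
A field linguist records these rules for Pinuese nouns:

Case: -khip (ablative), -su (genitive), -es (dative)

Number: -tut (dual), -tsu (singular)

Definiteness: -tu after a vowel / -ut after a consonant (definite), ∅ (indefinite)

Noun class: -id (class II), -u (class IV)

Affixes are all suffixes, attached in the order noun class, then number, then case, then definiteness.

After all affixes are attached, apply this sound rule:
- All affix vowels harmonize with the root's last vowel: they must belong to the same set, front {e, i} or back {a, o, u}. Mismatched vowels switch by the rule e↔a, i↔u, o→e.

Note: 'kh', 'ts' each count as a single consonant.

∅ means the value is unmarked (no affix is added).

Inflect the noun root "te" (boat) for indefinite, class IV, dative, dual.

teitites

Attach noun class class IV -u → teu.
Attach number dual -tut → teutut.
Attach case dative -es → teututes.
definiteness = indefinite: zero marking, form stays teututes.
Apply vowel harmony: teututes → teitites.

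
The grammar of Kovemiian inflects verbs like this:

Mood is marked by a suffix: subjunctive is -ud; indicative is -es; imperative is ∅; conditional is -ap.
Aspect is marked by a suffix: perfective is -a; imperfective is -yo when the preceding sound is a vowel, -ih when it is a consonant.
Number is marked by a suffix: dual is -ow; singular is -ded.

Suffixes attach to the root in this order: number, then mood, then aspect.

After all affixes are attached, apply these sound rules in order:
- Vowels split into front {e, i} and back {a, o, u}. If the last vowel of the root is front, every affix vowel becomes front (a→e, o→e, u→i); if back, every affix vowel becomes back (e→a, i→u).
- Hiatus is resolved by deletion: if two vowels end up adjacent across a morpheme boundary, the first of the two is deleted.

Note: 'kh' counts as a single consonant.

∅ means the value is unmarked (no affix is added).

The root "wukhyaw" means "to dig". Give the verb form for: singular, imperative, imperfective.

Attach number singular -ded → wukhyawded.
mood = imperative: zero marking, form stays wukhyawded.
Attach aspect imperfective -ih (after consonant 'd') → wukhyawdedih.
Apply vowel harmony: wukhyawdedih → wukhyawdaduh.
Vowel deletion: no change.

wukhyawdaduh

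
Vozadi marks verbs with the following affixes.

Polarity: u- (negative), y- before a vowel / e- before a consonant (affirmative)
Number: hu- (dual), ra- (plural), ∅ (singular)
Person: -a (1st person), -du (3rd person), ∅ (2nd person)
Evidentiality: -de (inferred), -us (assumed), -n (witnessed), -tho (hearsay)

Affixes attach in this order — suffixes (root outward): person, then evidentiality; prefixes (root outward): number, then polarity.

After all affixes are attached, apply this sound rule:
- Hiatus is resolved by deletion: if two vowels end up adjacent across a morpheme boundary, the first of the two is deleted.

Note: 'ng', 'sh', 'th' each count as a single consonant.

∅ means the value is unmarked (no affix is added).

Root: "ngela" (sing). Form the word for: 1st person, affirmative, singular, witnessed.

engelan

number = singular: zero marking, form stays ngela.
Attach person 1st person -a → ngelaa.
Attach polarity affirmative e- (before consonant 'ng') → engelaa.
Attach evidentiality witnessed -n → engelaan.
Apply vowel deletion: engelaan → engelan.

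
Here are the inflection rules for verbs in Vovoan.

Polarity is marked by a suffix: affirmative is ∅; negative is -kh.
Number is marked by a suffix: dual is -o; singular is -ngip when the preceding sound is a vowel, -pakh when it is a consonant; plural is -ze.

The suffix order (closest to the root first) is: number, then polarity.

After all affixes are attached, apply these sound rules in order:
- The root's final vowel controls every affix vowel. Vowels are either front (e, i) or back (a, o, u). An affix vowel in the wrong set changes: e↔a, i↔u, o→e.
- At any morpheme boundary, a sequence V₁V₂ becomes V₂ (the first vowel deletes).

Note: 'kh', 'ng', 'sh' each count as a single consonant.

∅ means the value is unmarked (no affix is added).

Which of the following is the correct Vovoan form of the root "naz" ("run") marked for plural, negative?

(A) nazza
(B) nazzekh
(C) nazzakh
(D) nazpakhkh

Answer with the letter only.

Attach number plural -ze → nazze.
Attach polarity negative -kh → nazzekh.
Apply vowel harmony: nazzekh → nazzakh.
Vowel deletion: no change.
So the correct form is nazzakh, option (C).
(B) nazzekh is wrong: it fails to apply the sound rule(s).
(D) nazpakhkh is wrong: it uses singular instead of plural for number.
(A) nazza is wrong: it uses affirmative instead of negative for polarity.

C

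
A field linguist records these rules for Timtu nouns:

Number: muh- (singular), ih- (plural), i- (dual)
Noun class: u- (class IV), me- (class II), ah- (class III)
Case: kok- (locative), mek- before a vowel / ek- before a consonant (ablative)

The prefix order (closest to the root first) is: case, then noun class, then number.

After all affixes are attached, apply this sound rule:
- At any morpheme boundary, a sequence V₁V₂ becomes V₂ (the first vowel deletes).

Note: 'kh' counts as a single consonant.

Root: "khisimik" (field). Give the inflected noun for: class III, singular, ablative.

muhahekkhisimik

Attach case ablative ek- (before consonant 'kh') → ekkhisimik.
Attach noun class class III ah- → ahekkhisimik.
Attach number singular muh- → muhahekkhisimik.
Vowel deletion: no change.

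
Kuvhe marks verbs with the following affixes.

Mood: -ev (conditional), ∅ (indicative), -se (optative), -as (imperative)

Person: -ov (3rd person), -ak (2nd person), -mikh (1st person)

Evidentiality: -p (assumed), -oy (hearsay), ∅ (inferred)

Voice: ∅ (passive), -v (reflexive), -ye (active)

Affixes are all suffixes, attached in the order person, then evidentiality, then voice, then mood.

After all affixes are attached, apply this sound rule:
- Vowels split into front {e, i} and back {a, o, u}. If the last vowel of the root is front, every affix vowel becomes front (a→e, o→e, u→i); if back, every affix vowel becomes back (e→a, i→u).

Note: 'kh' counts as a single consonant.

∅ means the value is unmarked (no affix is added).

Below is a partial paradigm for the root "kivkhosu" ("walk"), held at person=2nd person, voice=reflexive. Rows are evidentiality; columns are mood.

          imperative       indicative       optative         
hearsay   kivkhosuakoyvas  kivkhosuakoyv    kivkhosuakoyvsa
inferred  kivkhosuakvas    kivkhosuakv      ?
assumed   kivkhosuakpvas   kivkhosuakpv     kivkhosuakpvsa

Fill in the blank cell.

kivkhosuakvsa

Attach person 2nd person -ak → kivkhosuak.
evidentiality = inferred: zero marking, form stays kivkhosuak.
Attach voice reflexive -v → kivkhosuakv.
Attach mood optative -se → kivkhosuakvse.
Apply vowel harmony: kivkhosuakvse → kivkhosuakvsa.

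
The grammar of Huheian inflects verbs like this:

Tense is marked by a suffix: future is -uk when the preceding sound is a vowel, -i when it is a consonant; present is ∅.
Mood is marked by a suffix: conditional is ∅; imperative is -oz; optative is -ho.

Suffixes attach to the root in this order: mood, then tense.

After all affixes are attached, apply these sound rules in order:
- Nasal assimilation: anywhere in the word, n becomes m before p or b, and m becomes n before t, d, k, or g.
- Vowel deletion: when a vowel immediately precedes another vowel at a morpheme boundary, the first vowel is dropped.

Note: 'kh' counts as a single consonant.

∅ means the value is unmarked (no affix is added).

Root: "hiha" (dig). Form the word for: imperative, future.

Attach mood imperative -oz → hihaoz.
Attach tense future -i (after consonant 'z') → hihaozi.
Nasal assimilation: no change.
Apply vowel deletion: hihaozi → hihozi.

hihozi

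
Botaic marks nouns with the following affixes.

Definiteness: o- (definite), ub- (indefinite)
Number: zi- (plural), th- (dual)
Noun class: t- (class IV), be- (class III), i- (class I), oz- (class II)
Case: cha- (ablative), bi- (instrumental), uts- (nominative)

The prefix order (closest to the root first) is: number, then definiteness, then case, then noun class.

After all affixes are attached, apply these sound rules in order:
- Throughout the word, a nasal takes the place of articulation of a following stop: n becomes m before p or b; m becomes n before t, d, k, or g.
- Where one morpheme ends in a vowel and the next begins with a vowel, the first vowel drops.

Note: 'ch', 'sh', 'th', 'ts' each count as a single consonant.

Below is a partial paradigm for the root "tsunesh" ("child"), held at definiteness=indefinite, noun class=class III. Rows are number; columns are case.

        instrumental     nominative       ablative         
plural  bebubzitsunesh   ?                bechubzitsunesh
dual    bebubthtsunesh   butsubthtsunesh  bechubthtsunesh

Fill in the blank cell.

Attach number plural zi- → zitsunesh.
Attach definiteness indefinite ub- → ubzitsunesh.
Attach case nominative uts- → utsubzitsunesh.
Attach noun class class III be- → beutsubzitsunesh.
Nasal assimilation: no change.
Apply vowel deletion: beutsubzitsunesh → butsubzitsunesh.

butsubzitsunesh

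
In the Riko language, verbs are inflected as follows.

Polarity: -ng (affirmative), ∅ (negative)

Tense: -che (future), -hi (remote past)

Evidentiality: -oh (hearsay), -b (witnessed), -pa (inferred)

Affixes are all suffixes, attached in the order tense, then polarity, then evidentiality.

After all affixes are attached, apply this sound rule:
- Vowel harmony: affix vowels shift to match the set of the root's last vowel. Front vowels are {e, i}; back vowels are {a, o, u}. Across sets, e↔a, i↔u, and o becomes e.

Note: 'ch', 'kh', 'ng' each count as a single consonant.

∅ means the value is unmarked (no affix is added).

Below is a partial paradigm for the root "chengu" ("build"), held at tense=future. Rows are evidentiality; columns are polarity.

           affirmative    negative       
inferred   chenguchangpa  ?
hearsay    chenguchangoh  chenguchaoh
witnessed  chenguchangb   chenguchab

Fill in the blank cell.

chenguchapa

Attach tense future -che → chenguche.
polarity = negative: zero marking, form stays chenguche.
Attach evidentiality inferred -pa → chenguchepa.
Apply vowel harmony: chenguchepa → chenguchapa.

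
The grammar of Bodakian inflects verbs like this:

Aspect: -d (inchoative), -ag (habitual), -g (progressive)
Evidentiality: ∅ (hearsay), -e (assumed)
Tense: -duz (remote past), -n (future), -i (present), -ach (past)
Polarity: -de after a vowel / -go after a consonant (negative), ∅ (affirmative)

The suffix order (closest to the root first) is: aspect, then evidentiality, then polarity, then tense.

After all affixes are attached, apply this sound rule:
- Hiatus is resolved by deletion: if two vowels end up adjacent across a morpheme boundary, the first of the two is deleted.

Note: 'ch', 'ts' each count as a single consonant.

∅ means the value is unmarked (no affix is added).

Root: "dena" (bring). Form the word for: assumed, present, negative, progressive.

Attach aspect progressive -g → denag.
Attach evidentiality assumed -e → denage.
Attach polarity negative -de (after vowel 'e') → denagede.
Attach tense present -i → denagedei.
Apply vowel deletion: denagedei → denagedi.

denagedi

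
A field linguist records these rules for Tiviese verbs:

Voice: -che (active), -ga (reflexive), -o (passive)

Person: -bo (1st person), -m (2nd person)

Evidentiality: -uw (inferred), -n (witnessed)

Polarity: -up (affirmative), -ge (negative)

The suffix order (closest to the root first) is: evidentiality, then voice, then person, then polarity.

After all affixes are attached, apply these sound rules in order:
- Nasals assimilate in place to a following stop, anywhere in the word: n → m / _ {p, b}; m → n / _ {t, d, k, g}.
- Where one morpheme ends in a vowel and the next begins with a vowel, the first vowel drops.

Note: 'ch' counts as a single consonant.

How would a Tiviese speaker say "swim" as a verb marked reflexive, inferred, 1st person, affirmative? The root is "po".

puwgabup

Attach evidentiality inferred -uw → pouw.
Attach voice reflexive -ga → pouwga.
Attach person 1st person -bo → pouwgabo.
Attach polarity affirmative -up → pouwgaboup.
Nasal assimilation: no change.
Apply vowel deletion: pouwgaboup → puwgabup.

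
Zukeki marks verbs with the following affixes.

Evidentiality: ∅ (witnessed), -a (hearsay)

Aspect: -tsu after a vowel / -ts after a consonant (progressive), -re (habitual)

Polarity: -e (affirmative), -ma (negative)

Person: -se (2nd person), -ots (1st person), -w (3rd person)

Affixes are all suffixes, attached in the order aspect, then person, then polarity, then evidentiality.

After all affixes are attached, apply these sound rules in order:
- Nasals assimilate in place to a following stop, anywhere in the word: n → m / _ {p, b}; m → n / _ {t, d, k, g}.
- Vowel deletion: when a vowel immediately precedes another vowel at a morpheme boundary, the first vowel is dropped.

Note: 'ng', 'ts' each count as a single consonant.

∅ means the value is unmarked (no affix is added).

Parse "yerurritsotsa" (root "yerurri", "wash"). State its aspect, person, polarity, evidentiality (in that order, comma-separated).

Segment: yerurri-tsu-ots-e-a.
aspect: -tsu/ts → progressive.
person: -ots → 1st person.
polarity: -e → affirmative.
evidentiality: -a → hearsay.

progressive, 1st person, affirmative, hearsay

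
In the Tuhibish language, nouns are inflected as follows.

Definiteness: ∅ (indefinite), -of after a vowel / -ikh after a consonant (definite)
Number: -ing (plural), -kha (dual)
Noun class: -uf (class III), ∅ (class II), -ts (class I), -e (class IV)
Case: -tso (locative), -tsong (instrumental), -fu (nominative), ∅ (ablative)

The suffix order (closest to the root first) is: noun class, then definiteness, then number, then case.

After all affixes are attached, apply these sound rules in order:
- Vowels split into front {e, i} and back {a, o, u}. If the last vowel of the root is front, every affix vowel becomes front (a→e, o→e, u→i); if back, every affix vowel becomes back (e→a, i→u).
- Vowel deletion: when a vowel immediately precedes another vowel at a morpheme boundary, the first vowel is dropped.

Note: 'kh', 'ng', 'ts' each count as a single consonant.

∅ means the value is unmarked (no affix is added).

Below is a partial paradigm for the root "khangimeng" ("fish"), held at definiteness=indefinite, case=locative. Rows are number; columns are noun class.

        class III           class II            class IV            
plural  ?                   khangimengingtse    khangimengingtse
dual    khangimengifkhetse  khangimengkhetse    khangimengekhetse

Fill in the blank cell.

Attach noun class class III -uf → khangimenguf.
definiteness = indefinite: zero marking, form stays khangimenguf.
Attach number plural -ing → khangimengufing.
Attach case locative -tso → khangimengufingtso.
Apply vowel harmony: khangimengufingtso → khangimengifingtse.
Vowel deletion: no change.

khangimengifingtse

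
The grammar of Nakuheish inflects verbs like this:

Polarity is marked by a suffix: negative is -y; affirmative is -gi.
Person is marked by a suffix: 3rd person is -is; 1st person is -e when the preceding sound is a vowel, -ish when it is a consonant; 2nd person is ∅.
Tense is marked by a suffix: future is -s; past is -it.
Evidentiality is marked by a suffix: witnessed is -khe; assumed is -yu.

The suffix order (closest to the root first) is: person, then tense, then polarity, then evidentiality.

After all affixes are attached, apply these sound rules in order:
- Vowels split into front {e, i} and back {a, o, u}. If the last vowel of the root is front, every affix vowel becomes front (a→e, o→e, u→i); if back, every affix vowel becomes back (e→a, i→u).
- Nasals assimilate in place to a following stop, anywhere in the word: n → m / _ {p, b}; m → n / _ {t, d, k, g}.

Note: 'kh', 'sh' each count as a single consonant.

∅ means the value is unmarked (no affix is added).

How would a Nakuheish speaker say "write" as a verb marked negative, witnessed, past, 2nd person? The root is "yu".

person = 2nd person: zero marking, form stays yu.
Attach tense past -it → yuit.
Attach polarity negative -y → yuity.
Attach evidentiality witnessed -khe → yuitykhe.
Apply vowel harmony: yuitykhe → yuutykha.
Nasal assimilation: no change.

yuutykha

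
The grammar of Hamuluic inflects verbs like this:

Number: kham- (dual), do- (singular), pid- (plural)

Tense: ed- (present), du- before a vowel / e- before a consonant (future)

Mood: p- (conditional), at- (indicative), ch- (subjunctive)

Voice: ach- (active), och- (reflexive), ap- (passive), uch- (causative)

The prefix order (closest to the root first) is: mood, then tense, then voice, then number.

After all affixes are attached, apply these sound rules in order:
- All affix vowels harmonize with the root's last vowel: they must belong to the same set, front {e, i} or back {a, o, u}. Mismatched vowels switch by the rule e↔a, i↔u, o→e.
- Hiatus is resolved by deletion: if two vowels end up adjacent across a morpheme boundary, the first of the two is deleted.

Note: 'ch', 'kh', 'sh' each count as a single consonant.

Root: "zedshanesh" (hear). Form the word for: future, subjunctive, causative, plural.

pidichechzedshanesh

Attach mood subjunctive ch- → chzedshanesh.
Attach tense future e- (before consonant 'ch') → echzedshanesh.
Attach voice causative uch- → uchechzedshanesh.
Attach number plural pid- → piduchechzedshanesh.
Apply vowel harmony: piduchechzedshanesh → pidichechzedshanesh.
Vowel deletion: no change.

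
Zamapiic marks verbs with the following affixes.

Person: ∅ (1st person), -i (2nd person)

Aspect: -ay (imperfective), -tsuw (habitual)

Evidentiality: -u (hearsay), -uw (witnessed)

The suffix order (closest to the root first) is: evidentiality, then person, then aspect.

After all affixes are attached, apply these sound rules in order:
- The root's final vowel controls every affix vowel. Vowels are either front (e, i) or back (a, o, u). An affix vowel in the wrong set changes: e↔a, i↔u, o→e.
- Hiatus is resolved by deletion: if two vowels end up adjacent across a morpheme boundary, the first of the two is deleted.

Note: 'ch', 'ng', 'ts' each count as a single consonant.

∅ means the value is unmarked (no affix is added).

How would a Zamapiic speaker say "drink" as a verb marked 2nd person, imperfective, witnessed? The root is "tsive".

Attach evidentiality witnessed -uw → tsiveuw.
Attach person 2nd person -i → tsiveuwi.
Attach aspect imperfective -ay → tsiveuwiay.
Apply vowel harmony: tsiveuwiay → tsiveiwiey.
Apply vowel deletion: tsiveiwiey → tsiviwey.

tsiviwey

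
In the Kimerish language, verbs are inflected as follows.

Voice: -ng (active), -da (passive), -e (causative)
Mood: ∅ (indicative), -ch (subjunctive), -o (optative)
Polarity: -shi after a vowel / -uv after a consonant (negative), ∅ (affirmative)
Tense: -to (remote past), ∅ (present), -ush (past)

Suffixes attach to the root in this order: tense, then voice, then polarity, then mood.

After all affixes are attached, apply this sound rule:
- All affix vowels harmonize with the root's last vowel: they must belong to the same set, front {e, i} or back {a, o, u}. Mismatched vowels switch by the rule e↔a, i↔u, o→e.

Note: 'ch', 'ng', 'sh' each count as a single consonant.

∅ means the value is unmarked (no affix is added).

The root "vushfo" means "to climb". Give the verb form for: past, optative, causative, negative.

vushfoushashuo

Attach tense past -ush → vushfoush.
Attach voice causative -e → vushfoushe.
Attach polarity negative -shi (after vowel 'e') → vushfousheshi.
Attach mood optative -o → vushfousheshio.
Apply vowel harmony: vushfousheshio → vushfoushashuo.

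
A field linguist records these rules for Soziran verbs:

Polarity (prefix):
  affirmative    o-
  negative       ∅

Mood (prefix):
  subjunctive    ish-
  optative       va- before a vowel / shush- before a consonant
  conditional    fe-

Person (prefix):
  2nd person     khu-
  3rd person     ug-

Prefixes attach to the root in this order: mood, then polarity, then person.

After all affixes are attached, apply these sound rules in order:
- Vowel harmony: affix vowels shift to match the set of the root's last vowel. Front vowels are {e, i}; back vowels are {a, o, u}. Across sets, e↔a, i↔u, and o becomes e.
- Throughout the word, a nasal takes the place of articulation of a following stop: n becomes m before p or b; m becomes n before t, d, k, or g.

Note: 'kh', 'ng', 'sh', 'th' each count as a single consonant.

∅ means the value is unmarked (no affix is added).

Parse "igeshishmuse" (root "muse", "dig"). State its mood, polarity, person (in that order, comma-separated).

Segment: ug-o-shush-muse.
mood: va/shush- → optative.
polarity: o- → affirmative.
person: ug- → 3rd person.

optative, affirmative, 3rd person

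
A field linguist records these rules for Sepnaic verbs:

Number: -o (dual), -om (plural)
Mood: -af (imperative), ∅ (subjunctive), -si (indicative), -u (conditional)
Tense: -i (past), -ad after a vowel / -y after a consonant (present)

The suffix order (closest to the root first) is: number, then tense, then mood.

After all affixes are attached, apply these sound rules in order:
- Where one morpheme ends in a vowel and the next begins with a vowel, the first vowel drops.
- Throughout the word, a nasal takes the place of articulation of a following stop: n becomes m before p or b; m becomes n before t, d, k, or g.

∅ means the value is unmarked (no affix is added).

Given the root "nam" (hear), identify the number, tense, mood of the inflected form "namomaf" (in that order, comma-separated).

plural, past, imperative

Segment: nam-om-i-af.
number: -om → plural.
tense: -i → past.
mood: -af → imperative.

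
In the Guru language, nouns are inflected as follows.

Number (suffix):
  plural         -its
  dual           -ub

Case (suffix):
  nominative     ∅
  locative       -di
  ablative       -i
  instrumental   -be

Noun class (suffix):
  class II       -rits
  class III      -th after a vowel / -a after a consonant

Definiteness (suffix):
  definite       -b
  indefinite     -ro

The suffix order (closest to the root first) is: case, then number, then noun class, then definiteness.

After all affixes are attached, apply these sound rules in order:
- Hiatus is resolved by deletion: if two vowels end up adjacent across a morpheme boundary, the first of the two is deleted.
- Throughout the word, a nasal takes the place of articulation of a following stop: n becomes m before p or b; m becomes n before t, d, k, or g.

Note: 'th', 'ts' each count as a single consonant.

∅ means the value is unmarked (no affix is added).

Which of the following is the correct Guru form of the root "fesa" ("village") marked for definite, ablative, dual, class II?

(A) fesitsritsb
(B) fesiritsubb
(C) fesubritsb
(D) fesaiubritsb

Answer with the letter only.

C

Attach case ablative -i → fesai.
Attach number dual -ub → fesaiub.
Attach noun class class II -rits → fesaiubrits.
Attach definiteness definite -b → fesaiubritsb.
Apply vowel deletion: fesaiubritsb → fesubritsb.
Nasal assimilation: no change.
So the correct form is fesubritsb, option (C).
(B) fesiritsubb is wrong: it has the affixes in the wrong order.
(D) fesaiubritsb is wrong: it fails to apply the sound rule(s).
(A) fesitsritsb is wrong: it uses plural instead of dual for number.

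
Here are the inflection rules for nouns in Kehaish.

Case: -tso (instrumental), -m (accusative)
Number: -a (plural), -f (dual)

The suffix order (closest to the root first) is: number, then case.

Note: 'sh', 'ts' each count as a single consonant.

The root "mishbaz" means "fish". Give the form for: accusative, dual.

mishbazfm

Attach number dual -f → mishbazf.
Attach case accusative -m → mishbazfm.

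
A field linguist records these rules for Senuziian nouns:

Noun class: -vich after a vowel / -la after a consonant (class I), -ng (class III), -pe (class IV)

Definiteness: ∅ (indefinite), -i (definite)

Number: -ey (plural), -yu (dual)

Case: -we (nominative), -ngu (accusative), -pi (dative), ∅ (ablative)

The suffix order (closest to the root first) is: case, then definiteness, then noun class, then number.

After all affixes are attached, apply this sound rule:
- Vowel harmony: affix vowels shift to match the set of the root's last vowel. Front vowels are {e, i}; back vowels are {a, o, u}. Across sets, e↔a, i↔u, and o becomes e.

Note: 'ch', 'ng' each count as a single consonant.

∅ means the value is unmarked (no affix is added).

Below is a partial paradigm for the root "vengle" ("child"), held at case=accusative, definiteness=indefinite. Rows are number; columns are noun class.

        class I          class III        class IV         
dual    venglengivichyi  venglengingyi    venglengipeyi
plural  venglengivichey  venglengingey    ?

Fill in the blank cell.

Attach case accusative -ngu → venglengu.
definiteness = indefinite: zero marking, form stays venglengu.
Attach noun class class IV -pe → venglengupe.
Attach number plural -ey → venglengupeey.
Apply vowel harmony: venglengupeey → venglengipeey.

venglengipeey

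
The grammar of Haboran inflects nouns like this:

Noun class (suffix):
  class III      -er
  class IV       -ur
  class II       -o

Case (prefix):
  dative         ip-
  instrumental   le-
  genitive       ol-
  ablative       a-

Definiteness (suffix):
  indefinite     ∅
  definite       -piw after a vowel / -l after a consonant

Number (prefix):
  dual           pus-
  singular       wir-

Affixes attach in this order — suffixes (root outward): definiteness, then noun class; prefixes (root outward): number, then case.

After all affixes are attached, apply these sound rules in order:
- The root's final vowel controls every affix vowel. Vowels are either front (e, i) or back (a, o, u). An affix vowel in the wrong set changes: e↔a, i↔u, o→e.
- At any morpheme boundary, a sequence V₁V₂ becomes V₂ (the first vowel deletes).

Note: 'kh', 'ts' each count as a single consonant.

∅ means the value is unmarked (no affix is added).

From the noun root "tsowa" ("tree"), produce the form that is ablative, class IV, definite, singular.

awurtsowapuwur

Attach number singular wir- → wirtsowa.
Attach definiteness definite -piw (after vowel 'a') → wirtsowapiw.
Attach noun class class IV -ur → wirtsowapiwur.
Attach case ablative a- → awirtsowapiwur.
Apply vowel harmony: awirtsowapiwur → awurtsowapuwur.
Vowel deletion: no change.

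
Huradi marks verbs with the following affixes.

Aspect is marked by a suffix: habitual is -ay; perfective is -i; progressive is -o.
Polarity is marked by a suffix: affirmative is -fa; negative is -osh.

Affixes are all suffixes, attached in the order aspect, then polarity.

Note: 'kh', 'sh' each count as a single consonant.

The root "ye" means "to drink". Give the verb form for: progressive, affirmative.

Attach aspect progressive -o → yeo.
Attach polarity affirmative -fa → yeofa.

yeofa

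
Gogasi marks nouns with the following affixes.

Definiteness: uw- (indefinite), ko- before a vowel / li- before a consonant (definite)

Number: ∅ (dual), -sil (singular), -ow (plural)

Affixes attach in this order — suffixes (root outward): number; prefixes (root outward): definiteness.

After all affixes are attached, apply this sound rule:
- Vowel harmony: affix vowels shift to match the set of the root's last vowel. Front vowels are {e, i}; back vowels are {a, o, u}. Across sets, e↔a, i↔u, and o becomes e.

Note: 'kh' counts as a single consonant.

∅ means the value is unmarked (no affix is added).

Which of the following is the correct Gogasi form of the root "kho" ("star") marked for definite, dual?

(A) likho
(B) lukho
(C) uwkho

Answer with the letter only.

B

Attach definiteness definite li- (before consonant 'kh') → likho.
number = dual: zero marking, form stays likho.
Apply vowel harmony: likho → lukho.
So the correct form is lukho, option (B).
(A) likho is wrong: it fails to apply the sound rule(s).
(C) uwkho is wrong: it uses indefinite instead of definite for definiteness.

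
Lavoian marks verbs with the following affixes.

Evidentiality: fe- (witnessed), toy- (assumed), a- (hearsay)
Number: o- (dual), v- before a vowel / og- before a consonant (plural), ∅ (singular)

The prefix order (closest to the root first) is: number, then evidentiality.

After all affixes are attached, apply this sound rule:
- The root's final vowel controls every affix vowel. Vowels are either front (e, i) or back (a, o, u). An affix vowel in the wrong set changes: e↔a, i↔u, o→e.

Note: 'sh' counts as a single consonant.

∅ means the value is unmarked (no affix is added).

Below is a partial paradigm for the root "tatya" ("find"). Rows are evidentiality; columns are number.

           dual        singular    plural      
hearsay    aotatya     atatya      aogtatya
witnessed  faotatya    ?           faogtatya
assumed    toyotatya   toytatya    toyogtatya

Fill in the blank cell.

number = singular: zero marking, form stays tatya.
Attach evidentiality witnessed fe- → fetatya.
Apply vowel harmony: fetatya → fatatya.

fatatya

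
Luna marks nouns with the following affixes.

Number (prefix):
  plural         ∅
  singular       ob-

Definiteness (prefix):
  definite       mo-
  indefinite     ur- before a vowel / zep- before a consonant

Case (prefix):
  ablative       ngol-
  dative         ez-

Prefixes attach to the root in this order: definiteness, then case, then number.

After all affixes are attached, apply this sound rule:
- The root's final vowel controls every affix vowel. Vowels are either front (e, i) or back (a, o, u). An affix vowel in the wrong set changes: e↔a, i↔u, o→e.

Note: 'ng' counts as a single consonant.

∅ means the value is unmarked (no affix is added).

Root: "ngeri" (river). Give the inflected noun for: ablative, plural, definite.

Attach definiteness definite mo- → mongeri.
Attach case ablative ngol- → ngolmongeri.
number = plural: zero marking, form stays ngolmongeri.
Apply vowel harmony: ngolmongeri → ngelmengeri.

ngelmengeri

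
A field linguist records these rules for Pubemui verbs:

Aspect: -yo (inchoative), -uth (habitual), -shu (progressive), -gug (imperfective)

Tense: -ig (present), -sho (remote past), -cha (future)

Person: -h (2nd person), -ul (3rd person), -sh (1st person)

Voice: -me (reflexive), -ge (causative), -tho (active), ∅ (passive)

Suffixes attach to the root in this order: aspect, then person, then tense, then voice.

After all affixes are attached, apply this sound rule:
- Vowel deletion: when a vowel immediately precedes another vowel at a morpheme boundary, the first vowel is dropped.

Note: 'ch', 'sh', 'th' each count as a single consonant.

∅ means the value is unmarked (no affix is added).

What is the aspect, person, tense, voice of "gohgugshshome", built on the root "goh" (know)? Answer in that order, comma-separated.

Segment: goh-gug-sh-sho-me.
aspect: -gug → imperfective.
person: -sh → 1st person.
tense: -sho → remote past.
voice: -me → reflexive.

imperfective, 1st person, remote past, reflexive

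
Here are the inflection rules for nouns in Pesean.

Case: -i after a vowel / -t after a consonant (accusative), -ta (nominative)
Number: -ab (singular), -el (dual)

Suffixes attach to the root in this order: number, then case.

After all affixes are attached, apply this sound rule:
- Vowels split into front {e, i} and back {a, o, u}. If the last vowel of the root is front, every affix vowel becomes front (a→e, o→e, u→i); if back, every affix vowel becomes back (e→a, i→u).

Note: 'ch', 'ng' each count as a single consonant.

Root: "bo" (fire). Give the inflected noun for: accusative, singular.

boabt

Attach number singular -ab → boab.
Attach case accusative -t (after consonant 'b') → boabt.
Vowel harmony: no change.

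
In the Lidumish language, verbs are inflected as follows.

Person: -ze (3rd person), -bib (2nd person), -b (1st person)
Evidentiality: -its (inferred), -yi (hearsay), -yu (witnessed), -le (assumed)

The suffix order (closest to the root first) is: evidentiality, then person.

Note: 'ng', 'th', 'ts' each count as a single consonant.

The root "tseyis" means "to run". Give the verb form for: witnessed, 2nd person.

Attach evidentiality witnessed -yu → tseyisyu.
Attach person 2nd person -bib → tseyisyubib.

tseyisyubib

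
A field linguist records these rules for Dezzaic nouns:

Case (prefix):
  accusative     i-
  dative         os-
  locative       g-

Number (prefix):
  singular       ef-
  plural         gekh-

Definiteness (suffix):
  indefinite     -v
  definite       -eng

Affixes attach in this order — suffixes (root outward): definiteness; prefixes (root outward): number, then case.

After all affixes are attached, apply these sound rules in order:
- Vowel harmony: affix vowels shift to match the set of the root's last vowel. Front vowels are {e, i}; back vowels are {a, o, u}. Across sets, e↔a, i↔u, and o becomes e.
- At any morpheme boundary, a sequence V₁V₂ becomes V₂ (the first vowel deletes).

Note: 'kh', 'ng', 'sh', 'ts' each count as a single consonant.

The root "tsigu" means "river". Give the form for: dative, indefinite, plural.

Attach number plural gekh- → gekhtsigu.
Attach definiteness indefinite -v → gekhtsiguv.
Attach case dative os- → osgekhtsiguv.
Apply vowel harmony: osgekhtsiguv → osgakhtsiguv.
Vowel deletion: no change.

osgakhtsiguv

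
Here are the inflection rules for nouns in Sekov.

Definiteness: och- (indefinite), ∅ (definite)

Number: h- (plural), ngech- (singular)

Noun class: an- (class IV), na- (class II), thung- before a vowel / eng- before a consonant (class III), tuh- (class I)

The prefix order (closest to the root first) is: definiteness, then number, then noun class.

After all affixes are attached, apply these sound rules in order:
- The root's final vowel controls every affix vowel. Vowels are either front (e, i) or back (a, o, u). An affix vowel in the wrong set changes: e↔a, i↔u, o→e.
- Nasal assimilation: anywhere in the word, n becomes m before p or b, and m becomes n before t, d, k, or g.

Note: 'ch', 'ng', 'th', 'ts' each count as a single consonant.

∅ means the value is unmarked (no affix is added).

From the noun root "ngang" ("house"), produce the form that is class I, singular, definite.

definiteness = definite: zero marking, form stays ngang.
Attach number singular ngech- → ngechngang.
Attach noun class class I tuh- → tuhngechngang.
Apply vowel harmony: tuhngechngang → tuhngachngang.
Nasal assimilation: no change.

tuhngachngang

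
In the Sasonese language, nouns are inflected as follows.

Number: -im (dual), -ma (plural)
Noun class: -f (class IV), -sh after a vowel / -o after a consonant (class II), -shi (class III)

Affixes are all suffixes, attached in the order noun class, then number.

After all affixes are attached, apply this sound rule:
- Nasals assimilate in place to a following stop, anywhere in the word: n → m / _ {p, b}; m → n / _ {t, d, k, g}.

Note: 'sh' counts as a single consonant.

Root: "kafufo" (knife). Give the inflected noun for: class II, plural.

Attach noun class class II -sh (after vowel 'o') → kafufosh.
Attach number plural -ma → kafufoshma.
Nasal assimilation: no change.

kafufoshma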